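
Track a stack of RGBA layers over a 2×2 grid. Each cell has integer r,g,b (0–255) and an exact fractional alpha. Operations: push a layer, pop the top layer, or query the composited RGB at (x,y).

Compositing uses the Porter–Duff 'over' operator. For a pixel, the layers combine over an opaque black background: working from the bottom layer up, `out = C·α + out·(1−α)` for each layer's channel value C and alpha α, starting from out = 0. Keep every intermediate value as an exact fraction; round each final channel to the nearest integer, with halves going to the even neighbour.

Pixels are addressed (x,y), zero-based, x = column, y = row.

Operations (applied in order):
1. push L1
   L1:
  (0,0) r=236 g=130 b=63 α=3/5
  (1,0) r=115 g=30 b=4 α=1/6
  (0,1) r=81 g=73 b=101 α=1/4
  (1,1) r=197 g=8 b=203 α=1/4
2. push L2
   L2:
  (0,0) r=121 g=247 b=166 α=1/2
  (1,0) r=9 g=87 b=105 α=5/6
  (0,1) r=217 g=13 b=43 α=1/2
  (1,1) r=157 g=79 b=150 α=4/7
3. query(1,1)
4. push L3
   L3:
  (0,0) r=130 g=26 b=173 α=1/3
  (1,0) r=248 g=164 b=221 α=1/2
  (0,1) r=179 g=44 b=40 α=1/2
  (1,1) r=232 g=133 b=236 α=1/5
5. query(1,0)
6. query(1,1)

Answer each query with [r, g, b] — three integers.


(1,1) stack=L1,L2; from [0,0,0]:
after L1 α=1/4: [197/4, 2, 203/4]
after L2 α=4/7: [3103/28, 46, 3009/28]
→ [111, 46, 107]

query (1,0) [L1,L2,L3] — begin 0,0,0
+L1 (α=1/6) → [115/6, 5, 2/3]
+L2 (α=5/6) → [385/36, 220/3, 1577/18]
+L3 (α=1/2) → [9313/72, 356/3, 5555/36]
rounded: [129, 119, 154]

at x=1,y=1 over L1,L2,L3:
L1 α=1/4: [197/4, 2, 203/4]
L2 α=4/7: [3103/28, 46, 3009/28]
L3 α=1/5: [4727/35, 317/5, 4661/35]
= [135, 63, 133]


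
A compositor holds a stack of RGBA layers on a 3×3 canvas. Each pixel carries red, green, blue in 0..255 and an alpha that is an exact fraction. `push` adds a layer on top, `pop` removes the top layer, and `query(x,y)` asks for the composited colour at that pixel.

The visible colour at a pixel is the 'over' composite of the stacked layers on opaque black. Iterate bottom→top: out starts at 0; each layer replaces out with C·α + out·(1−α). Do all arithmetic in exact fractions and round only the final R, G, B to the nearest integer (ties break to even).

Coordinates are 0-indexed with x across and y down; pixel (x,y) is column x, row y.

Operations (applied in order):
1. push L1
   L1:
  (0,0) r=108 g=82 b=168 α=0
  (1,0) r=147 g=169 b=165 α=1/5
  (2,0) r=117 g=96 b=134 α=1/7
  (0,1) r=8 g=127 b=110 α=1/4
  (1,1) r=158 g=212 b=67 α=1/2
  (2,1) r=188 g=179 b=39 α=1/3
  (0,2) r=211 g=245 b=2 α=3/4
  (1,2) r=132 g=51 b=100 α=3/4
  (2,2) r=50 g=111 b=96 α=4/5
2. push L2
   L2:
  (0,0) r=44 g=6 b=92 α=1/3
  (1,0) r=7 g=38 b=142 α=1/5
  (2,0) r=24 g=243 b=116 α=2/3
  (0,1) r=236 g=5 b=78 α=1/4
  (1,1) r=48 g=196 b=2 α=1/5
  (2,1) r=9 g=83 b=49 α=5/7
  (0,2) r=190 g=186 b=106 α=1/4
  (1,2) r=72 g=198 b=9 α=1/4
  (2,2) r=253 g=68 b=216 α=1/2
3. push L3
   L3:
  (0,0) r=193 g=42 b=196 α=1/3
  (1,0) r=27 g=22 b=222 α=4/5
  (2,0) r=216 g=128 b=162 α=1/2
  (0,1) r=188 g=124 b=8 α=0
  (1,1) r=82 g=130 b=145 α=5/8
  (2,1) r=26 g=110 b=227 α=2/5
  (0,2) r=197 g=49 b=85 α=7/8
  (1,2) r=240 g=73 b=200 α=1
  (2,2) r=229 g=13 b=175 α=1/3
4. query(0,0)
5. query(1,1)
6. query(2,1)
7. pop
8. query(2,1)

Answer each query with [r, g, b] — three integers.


at x=0,y=0 over L1,L2,L3:
+L1 (α=0) → [0, 0, 0]
+L2 (α=1/3) → [44/3, 2, 92/3]
+L3 (α=1/3) → [667/9, 46/3, 772/9]
= [74, 15, 86]

at x=1,y=1 over L1,L2,L3:
+L1 (α=1/2) → [79, 106, 67/2]
+L2 (α=1/5) → [364/5, 124, 136/5]
+L3 (α=5/8) → [1571/20, 511/4, 4033/40]
→ [79, 128, 101]

(2,1) stack=L1,L2,L3; from [0,0,0]:
+L1 (α=1/3) → [188/3, 179/3, 13]
+L2 (α=5/7) → [73/3, 229/3, 271/7]
+L3 (α=2/5) → [25, 449/5, 3991/35]
→ [25, 90, 114]

query (2,1) [L1,L2] — begin 0,0,0
after L1 α=1/3: [188/3, 179/3, 13]
after L2 α=5/7: [73/3, 229/3, 271/7]
rounded: [24, 76, 39]


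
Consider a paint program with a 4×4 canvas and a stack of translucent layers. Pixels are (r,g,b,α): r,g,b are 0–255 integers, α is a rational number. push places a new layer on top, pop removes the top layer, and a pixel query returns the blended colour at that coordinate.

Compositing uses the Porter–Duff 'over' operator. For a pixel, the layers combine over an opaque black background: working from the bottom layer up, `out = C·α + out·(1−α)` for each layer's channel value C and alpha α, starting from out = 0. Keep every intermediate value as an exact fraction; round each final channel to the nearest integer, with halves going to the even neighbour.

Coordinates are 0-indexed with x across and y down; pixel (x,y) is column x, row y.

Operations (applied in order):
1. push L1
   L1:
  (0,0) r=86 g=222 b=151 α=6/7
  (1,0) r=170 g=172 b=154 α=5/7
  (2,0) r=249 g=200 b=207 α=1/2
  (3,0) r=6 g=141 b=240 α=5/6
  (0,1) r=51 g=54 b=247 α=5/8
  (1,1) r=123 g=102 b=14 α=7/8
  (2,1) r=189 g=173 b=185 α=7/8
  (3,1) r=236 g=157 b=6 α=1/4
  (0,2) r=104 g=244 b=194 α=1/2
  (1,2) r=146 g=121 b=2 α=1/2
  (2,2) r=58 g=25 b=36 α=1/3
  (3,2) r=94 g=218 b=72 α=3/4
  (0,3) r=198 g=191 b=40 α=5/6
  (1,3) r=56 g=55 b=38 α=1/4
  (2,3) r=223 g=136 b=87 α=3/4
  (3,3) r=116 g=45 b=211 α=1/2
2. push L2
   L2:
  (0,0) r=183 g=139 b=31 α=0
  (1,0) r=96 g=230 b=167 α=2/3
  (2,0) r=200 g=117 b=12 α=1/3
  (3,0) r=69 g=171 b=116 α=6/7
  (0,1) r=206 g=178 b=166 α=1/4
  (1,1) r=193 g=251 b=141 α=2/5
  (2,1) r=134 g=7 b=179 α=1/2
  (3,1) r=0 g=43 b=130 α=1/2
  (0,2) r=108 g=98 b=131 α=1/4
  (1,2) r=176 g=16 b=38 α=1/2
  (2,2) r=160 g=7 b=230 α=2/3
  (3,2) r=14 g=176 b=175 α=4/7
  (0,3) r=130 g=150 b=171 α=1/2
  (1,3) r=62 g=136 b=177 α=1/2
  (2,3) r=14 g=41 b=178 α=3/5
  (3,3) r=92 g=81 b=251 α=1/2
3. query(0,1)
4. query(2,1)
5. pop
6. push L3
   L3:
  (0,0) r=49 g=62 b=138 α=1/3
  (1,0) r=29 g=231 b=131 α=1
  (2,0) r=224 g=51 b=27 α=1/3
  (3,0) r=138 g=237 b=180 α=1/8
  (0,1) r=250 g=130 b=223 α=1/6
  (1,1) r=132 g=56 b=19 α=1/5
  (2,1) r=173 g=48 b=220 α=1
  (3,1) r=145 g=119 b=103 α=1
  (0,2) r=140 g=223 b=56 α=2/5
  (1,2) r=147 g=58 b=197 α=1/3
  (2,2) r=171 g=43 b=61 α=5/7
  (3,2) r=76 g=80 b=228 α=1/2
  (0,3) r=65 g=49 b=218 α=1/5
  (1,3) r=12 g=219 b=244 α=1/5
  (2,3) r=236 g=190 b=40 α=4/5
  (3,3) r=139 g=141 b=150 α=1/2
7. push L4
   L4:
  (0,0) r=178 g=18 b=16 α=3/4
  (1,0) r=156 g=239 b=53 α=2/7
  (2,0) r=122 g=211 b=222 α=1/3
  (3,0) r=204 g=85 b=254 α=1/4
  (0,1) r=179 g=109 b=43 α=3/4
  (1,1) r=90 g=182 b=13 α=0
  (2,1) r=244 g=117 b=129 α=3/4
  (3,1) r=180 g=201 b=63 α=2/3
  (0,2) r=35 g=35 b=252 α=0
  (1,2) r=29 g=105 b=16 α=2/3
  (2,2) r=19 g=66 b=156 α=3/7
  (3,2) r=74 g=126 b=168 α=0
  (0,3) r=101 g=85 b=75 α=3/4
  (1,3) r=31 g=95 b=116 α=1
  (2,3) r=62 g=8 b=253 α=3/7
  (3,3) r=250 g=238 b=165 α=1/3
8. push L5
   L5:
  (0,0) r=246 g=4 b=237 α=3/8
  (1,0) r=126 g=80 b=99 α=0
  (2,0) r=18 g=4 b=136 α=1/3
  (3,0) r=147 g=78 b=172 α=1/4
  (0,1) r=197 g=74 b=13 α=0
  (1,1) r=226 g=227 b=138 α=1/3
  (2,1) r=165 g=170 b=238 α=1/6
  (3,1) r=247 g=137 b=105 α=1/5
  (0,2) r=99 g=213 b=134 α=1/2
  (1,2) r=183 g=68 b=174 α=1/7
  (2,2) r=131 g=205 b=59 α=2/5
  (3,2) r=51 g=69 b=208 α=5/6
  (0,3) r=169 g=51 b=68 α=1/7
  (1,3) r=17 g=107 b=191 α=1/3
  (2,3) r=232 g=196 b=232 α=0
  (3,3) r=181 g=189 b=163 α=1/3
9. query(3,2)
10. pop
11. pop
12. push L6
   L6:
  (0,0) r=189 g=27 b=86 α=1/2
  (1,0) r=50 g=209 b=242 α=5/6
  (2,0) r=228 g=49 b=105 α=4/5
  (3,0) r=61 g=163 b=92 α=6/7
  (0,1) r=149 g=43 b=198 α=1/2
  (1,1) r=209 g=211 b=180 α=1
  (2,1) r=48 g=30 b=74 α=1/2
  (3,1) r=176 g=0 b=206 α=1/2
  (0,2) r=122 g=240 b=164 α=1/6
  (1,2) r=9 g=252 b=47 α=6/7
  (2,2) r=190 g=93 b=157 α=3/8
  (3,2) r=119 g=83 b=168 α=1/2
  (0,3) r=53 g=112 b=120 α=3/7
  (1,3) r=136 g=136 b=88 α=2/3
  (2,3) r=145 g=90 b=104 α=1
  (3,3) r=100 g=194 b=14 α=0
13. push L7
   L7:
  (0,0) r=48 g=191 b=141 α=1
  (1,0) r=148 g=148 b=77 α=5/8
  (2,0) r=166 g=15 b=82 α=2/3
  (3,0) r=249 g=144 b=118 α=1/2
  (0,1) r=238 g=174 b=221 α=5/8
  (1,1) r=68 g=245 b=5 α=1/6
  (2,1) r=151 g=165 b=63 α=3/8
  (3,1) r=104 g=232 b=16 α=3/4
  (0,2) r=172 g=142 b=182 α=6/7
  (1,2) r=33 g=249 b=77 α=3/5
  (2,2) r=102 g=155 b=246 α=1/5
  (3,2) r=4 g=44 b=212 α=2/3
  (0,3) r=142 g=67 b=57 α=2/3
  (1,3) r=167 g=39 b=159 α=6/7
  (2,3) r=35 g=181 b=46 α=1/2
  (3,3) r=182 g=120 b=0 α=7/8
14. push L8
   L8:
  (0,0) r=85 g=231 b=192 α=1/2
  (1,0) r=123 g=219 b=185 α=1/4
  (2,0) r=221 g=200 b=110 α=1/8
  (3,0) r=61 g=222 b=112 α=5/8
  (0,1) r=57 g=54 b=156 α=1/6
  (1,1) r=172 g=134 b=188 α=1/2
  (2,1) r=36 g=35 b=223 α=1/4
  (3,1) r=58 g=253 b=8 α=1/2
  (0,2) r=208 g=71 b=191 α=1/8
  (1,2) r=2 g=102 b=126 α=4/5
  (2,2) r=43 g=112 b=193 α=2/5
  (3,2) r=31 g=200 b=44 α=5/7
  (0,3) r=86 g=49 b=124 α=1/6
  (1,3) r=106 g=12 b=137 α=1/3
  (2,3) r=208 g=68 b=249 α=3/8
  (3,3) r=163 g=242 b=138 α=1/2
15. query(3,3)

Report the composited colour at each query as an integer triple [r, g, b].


query (0,1) [L1,L2] — begin 0,0,0
L1 α=5/8: [255/8, 135/4, 1235/8]
L2 α=1/4: [2413/32, 1117/16, 5033/32]
→ [75, 70, 157]

query (2,1) [L1,L2] — begin 0,0,0
after L1 α=7/8: [1323/8, 1211/8, 1295/8]
after L2 α=1/2: [2395/16, 1267/16, 2727/16]
→ [150, 79, 170]

(3,2) stack=L1,L3,L4,L5; from [0,0,0]:
L1 α=3/4: [141/2, 327/2, 54]
L3 α=1/2: [293/4, 487/4, 141]
L4 α=0: [293/4, 487/4, 141]
L5 α=5/6: [1313/24, 1867/24, 1181/6]
= [55, 78, 197]

(3,3) stack=L1,L3,L6,L7,L8; from [0,0,0]:
after L1 α=1/2: [58, 45/2, 211/2]
after L3 α=1/2: [197/2, 327/4, 511/4]
after L6 α=0: [197/2, 327/4, 511/4]
after L7 α=7/8: [2745/16, 3687/32, 511/32]
after L8 α=1/2: [5353/32, 11431/64, 4927/64]
= [167, 179, 77]


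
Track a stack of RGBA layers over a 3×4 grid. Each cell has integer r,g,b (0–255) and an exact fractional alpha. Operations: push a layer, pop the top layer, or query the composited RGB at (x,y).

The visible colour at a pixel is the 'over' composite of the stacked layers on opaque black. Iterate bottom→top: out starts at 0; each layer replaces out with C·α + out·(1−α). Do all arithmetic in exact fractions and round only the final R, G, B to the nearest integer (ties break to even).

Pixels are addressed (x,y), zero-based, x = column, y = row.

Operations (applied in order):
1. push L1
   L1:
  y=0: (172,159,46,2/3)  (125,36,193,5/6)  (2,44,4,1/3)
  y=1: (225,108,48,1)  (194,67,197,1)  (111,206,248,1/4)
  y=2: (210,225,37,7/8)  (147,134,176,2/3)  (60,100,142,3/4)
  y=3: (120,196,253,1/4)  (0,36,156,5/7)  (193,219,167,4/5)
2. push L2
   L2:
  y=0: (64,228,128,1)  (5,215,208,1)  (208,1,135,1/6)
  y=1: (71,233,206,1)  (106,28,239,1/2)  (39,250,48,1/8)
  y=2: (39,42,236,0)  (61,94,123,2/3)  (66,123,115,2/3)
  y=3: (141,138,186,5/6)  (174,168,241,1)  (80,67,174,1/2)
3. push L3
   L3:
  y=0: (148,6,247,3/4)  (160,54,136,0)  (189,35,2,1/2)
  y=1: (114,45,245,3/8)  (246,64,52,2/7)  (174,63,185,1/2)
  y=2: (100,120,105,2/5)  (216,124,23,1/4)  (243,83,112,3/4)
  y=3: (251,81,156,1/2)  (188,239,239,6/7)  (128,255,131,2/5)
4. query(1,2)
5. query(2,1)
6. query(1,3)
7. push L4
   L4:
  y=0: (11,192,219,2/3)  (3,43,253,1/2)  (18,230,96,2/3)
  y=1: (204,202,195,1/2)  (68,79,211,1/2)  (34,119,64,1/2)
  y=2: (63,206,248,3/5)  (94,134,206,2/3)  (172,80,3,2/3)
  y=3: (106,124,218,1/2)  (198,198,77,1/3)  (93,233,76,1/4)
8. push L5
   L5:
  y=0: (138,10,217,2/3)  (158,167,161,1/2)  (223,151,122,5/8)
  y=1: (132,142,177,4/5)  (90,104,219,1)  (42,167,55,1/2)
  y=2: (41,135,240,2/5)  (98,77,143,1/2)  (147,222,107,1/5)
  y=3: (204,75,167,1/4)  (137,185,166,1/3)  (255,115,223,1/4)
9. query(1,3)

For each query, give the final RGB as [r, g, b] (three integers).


(1,2) stack=L1,L2,L3; from [0,0,0]:
L1 α=2/3: [98, 268/3, 352/3]
L2 α=2/3: [220/3, 832/9, 1090/9]
L3 α=1/4: [109, 301/3, 1159/12]
rounded: [109, 100, 97]

at x=2,y=1 over L1,L2,L3:
after L1 α=1/4: [111/4, 103/2, 62]
after L2 α=1/8: [933/32, 1221/16, 241/4]
after L3 α=1/2: [6501/64, 2229/32, 981/8]
= [102, 70, 123]

(1,3) stack=L1,L2,L3; from [0,0,0]:
L1 α=5/7: [0, 180/7, 780/7]
L2 α=1: [174, 168, 241]
L3 α=6/7: [186, 1602/7, 1675/7]
rounded: [186, 229, 239]

(1,3) stack=L1,L2,L3,L4,L5; from [0,0,0]:
after L1 α=5/7: [0, 180/7, 780/7]
after L2 α=1: [174, 168, 241]
after L3 α=6/7: [186, 1602/7, 1675/7]
after L4 α=1/3: [190, 1530/7, 3889/21]
after L5 α=1/3: [517/3, 4355/21, 11264/63]
= [172, 207, 179]


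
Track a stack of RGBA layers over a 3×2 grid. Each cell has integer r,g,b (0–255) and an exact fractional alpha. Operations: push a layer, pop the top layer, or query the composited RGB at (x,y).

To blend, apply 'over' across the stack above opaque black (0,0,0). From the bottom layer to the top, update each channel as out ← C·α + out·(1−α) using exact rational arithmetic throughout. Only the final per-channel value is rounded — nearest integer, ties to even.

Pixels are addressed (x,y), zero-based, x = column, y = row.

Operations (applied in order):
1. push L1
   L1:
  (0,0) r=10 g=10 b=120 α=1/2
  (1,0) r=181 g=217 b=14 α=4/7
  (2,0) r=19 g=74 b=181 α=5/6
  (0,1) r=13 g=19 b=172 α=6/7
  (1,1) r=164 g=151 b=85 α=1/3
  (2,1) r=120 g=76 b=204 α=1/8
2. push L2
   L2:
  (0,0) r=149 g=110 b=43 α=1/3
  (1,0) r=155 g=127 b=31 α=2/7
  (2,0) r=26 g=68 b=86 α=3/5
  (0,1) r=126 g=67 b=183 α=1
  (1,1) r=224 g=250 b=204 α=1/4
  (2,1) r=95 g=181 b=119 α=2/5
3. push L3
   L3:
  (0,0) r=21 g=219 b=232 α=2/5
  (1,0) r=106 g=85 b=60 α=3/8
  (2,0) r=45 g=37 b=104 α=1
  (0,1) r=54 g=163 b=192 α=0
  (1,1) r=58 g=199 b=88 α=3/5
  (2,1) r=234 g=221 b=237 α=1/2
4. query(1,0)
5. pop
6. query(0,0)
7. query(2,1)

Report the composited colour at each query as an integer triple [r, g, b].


at x=1,y=0 over L1,L2,L3:
after L1 α=4/7: [724/7, 124, 8]
after L2 α=2/7: [5790/49, 874/7, 102/7]
after L3 α=3/8: [11133/98, 6155/56, 885/28]
= [114, 110, 32]

(0,0) stack=L1,L2; from [0,0,0]:
+L1 (α=1/2) → [5, 5, 60]
+L2 (α=1/3) → [53, 40, 163/3]
→ [53, 40, 54]

query (2,1) [L1,L2] — begin 0,0,0
L1 α=1/8: [15, 19/2, 51/2]
L2 α=2/5: [47, 781/10, 629/10]
rounded: [47, 78, 63]


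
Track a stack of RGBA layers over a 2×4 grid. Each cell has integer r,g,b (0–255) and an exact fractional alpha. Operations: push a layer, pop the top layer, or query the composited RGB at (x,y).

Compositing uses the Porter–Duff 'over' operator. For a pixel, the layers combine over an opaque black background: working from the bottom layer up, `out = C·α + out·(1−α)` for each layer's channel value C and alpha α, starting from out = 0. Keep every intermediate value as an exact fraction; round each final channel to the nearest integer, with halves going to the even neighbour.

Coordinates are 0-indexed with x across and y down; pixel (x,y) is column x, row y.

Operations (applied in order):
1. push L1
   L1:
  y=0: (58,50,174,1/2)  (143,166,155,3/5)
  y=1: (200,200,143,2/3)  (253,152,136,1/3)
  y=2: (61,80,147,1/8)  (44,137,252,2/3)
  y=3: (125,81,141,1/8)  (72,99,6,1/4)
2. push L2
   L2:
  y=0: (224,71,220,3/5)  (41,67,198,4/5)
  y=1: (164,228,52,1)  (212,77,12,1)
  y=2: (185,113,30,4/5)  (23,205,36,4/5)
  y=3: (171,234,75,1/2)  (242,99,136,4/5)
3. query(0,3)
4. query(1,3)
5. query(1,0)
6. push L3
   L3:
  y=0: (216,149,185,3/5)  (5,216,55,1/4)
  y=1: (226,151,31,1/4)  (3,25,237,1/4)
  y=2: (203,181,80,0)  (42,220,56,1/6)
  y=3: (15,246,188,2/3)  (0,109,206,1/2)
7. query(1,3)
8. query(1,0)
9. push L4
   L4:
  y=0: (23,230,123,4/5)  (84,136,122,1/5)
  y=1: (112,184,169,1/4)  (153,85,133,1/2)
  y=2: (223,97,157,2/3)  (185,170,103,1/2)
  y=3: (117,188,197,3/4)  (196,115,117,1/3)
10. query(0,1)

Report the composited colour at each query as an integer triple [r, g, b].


(0,3) stack=L1,L2; from [0,0,0]:
+L1 (α=1/8) → [125/8, 81/8, 141/8]
+L2 (α=1/2) → [1493/16, 1953/16, 741/16]
→ [93, 122, 46]

query (1,3) [L1,L2] — begin 0,0,0
+L1 (α=1/4) → [18, 99/4, 3/2]
+L2 (α=4/5) → [986/5, 1683/20, 1091/10]
= [197, 84, 109]

query (1,0) [L1,L2] — begin 0,0,0
+L1 (α=3/5) → [429/5, 498/5, 93]
+L2 (α=4/5) → [1249/25, 1838/25, 177]
= [50, 74, 177]

at x=1,y=3 over L1,L2,L3:
after L1 α=1/4: [18, 99/4, 3/2]
after L2 α=4/5: [986/5, 1683/20, 1091/10]
after L3 α=1/2: [493/5, 3863/40, 3151/20]
= [99, 97, 158]

query (1,0) [L1,L2,L3] — begin 0,0,0
+L1 (α=3/5) → [429/5, 498/5, 93]
+L2 (α=4/5) → [1249/25, 1838/25, 177]
+L3 (α=1/4) → [968/25, 5457/50, 293/2]
→ [39, 109, 146]

query (0,1) [L1,L2,L3,L4] — begin 0,0,0
after L1 α=2/3: [400/3, 400/3, 286/3]
after L2 α=1: [164, 228, 52]
after L3 α=1/4: [359/2, 835/4, 187/4]
after L4 α=1/4: [1301/8, 3241/16, 1237/16]
→ [163, 203, 77]


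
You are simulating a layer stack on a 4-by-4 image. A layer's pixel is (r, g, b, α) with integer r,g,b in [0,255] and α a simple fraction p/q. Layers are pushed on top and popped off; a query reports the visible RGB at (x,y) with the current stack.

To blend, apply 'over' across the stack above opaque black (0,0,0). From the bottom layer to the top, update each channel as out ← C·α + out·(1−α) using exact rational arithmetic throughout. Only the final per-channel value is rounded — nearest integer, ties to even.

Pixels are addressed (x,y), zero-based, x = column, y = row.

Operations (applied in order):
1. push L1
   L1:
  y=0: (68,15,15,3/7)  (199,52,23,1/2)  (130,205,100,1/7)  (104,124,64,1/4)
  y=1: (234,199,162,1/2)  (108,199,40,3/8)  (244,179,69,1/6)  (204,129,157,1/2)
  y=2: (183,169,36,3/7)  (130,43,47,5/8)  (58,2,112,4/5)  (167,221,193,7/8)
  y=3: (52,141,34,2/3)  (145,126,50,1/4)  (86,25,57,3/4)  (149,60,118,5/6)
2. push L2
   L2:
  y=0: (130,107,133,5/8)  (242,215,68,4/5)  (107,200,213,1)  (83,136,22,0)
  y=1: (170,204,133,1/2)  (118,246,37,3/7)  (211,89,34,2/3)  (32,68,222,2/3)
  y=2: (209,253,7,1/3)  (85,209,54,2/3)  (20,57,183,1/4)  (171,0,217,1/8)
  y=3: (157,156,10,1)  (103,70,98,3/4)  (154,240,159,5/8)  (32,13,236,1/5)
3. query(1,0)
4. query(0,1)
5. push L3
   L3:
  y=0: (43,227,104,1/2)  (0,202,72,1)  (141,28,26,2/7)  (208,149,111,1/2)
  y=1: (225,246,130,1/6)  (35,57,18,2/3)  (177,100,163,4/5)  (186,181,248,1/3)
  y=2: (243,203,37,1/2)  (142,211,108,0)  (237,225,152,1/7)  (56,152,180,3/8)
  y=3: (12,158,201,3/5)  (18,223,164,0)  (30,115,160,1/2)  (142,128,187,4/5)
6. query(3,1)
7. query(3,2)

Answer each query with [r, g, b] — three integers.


(1,0) stack=L1,L2; from [0,0,0]:
after L1 α=1/2: [199/2, 26, 23/2]
after L2 α=4/5: [427/2, 886/5, 567/10]
→ [214, 177, 57]

query (0,1) [L1,L2] — begin 0,0,0
after L1 α=1/2: [117, 199/2, 81]
after L2 α=1/2: [287/2, 607/4, 107]
= [144, 152, 107]

(3,1) stack=L1,L2,L3; from [0,0,0]:
+L1 (α=1/2) → [102, 129/2, 157/2]
+L2 (α=2/3) → [166/3, 401/6, 1045/6]
+L3 (α=1/3) → [890/9, 944/9, 1789/9]
= [99, 105, 199]

at x=3,y=2 over L1,L2,L3:
after L1 α=7/8: [1169/8, 1547/8, 1351/8]
after L2 α=1/8: [9551/64, 10829/64, 11193/64]
after L3 α=3/8: [58507/512, 83329/512, 90525/512]
= [114, 163, 177]


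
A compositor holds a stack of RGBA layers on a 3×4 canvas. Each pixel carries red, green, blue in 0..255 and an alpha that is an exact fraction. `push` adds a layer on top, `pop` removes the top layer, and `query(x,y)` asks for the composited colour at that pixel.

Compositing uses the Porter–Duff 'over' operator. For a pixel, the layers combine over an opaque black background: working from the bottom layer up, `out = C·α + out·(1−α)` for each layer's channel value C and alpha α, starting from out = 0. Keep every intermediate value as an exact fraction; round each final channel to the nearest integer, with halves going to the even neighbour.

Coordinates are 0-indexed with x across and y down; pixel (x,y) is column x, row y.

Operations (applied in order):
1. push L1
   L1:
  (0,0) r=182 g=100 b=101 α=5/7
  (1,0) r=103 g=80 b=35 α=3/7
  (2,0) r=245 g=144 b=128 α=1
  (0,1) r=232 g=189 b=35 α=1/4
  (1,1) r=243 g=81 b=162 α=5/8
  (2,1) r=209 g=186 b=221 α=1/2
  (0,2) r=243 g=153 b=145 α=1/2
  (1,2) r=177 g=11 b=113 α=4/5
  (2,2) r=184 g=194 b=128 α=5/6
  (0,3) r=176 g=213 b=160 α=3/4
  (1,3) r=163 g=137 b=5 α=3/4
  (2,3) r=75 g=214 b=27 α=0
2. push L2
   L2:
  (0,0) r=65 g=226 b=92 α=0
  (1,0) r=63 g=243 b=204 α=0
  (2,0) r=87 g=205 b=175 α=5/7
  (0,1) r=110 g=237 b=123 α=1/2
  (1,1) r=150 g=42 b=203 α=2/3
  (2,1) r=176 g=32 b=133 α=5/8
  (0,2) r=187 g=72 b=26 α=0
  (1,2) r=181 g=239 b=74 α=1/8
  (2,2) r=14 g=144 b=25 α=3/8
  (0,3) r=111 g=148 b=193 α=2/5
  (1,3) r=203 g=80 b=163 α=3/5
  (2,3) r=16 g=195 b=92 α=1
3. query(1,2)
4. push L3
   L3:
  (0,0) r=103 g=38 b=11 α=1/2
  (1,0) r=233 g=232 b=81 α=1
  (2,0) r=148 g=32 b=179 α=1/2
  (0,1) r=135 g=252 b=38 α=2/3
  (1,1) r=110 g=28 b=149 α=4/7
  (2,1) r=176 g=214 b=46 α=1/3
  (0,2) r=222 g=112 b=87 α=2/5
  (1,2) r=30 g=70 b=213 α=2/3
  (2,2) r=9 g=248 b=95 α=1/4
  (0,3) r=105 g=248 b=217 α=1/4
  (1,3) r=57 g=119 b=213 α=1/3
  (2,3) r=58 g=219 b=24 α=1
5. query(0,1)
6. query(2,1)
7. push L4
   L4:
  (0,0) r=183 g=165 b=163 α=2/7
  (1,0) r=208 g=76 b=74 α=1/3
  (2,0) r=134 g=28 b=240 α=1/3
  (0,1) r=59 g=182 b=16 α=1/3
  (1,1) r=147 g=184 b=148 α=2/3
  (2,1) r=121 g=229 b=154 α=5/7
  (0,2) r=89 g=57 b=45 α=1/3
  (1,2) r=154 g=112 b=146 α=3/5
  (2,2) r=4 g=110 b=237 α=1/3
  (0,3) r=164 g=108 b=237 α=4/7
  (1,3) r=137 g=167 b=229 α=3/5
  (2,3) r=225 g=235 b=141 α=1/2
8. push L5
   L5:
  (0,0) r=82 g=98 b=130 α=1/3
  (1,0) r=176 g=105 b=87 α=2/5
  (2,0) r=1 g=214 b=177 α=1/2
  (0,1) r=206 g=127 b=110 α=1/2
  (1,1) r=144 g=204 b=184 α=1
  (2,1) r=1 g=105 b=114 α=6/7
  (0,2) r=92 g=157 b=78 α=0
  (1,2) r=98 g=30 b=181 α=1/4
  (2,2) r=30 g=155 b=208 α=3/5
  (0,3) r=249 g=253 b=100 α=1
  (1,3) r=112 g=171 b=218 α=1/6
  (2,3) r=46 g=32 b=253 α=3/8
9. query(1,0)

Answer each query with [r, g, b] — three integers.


(1,2) stack=L1,L2; from [0,0,0]:
L1 α=4/5: [708/5, 44/5, 452/5]
L2 α=1/8: [5861/40, 1503/40, 1767/20]
= [147, 38, 88]

query (0,1) [L1,L2,L3] — begin 0,0,0
L1 α=1/4: [58, 189/4, 35/4]
L2 α=1/2: [84, 1137/8, 527/8]
L3 α=2/3: [118, 1723/8, 1135/24]
→ [118, 215, 47]

(2,1) stack=L1,L2,L3; from [0,0,0]:
L1 α=1/2: [209/2, 93, 221/2]
L2 α=5/8: [2387/16, 439/8, 1993/16]
L3 α=1/3: [1265/8, 1295/12, 787/8]
rounded: [158, 108, 98]

at x=1,y=0 over L1,L2,L3,L4,L5:
+L1 (α=3/7) → [309/7, 240/7, 15]
+L2 (α=0) → [309/7, 240/7, 15]
+L3 (α=1) → [233, 232, 81]
+L4 (α=1/3) → [674/3, 180, 236/3]
+L5 (α=2/5) → [1026/5, 150, 82]
rounded: [205, 150, 82]


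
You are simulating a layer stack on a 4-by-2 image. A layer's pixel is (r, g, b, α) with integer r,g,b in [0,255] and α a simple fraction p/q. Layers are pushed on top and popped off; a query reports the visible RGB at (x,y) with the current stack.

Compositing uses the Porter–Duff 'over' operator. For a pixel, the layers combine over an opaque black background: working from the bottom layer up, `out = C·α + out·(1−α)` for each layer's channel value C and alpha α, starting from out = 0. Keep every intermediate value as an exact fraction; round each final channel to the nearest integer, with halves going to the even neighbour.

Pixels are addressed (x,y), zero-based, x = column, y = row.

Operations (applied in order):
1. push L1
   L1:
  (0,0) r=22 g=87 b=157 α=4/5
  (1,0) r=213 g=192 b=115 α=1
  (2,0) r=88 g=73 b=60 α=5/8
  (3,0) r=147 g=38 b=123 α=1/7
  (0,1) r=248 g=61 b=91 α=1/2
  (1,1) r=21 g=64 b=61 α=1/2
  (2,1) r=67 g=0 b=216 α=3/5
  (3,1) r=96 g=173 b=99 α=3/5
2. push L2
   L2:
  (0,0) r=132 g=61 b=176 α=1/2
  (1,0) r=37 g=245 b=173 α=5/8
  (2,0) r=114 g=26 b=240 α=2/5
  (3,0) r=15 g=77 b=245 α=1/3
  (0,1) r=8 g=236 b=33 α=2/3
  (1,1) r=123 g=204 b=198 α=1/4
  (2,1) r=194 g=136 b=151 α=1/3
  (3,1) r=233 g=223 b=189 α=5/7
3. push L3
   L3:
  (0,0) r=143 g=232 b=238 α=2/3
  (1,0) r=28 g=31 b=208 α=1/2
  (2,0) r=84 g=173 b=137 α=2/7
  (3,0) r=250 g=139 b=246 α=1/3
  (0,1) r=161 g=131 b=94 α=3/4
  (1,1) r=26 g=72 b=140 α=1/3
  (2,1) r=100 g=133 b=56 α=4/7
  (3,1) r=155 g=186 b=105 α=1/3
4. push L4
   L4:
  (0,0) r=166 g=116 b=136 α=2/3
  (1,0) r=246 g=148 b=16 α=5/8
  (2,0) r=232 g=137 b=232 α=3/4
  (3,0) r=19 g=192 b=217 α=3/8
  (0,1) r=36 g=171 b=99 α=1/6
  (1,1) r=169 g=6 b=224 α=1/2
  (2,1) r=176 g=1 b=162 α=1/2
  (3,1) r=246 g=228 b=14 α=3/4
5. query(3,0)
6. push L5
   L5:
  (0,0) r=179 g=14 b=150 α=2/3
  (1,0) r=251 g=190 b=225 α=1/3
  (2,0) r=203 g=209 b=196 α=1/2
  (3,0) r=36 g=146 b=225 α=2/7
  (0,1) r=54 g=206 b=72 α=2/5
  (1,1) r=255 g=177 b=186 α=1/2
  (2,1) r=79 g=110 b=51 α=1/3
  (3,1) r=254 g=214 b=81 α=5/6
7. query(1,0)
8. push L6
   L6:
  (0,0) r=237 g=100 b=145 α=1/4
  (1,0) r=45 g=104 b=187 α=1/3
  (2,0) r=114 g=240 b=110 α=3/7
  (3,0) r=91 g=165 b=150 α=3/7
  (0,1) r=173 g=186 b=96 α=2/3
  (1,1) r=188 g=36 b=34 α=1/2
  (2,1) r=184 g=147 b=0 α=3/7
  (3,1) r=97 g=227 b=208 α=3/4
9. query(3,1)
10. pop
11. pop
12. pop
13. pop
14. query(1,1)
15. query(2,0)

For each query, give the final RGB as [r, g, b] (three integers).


at x=3,y=0 over L1,L2,L3,L4:
L1 α=1/7: [21, 38/7, 123/7]
L2 α=1/3: [19, 205/7, 1961/21]
L3 α=1/3: [96, 461/7, 9088/63]
L4 α=3/8: [537/8, 6337/56, 86453/504]
→ [67, 113, 172]

query (1,0) [L1,L2,L3,L4,L5] — begin 0,0,0
after L1 α=1: [213, 192, 115]
after L2 α=5/8: [103, 1801/8, 605/4]
after L3 α=1/2: [131/2, 2049/16, 1437/8]
after L4 α=5/8: [2853/16, 17987/128, 4951/64]
after L5 α=1/3: [4861/24, 10049/64, 12151/96]
= [203, 157, 127]

query (3,1) [L1,L2,L3,L4,L5,L6] — begin 0,0,0
L1 α=3/5: [288/5, 519/5, 297/5]
L2 α=5/7: [6401/35, 6613/35, 5319/35]
L3 α=1/3: [18227/105, 19736/105, 4771/35]
L4 α=3/4: [95717/420, 22889/105, 6241/140]
L5 α=5/6: [629117/2520, 135239/630, 62941/840]
L6 α=3/4: [1362437/10080, 564269/2520, 587101/3360]
= [135, 224, 175]

at x=1,y=1 over L1,L2:
+L1 (α=1/2) → [21/2, 32, 61/2]
+L2 (α=1/4) → [309/8, 75, 579/8]
→ [39, 75, 72]

query (2,0) [L1,L2] — begin 0,0,0
+L1 (α=5/8) → [55, 365/8, 75/2]
+L2 (α=2/5) → [393/5, 1511/40, 237/2]
= [79, 38, 118]


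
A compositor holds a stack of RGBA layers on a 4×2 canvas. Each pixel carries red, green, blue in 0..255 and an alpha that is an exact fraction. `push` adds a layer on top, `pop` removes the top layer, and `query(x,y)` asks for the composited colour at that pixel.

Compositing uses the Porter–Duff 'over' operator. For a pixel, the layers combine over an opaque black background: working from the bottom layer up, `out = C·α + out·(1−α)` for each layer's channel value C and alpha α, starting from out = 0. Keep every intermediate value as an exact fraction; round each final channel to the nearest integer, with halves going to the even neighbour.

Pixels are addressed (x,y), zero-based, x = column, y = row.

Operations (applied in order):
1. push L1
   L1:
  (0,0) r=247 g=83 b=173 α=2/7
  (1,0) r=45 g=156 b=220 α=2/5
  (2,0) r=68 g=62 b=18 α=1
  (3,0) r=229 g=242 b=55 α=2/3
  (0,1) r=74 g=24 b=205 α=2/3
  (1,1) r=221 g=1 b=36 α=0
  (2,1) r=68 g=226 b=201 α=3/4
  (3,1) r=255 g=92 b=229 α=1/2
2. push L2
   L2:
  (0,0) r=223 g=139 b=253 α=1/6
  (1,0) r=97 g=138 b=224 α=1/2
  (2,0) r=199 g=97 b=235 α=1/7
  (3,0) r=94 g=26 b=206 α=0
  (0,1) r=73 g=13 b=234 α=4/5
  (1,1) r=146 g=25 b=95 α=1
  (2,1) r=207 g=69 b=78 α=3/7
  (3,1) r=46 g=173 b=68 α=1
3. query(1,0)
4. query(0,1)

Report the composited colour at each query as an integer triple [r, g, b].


query (1,0) [L1,L2] — begin 0,0,0
L1 α=2/5: [18, 312/5, 88]
L2 α=1/2: [115/2, 501/5, 156]
→ [58, 100, 156]

(0,1) stack=L1,L2; from [0,0,0]:
+L1 (α=2/3) → [148/3, 16, 410/3]
+L2 (α=4/5) → [1024/15, 68/5, 3218/15]
→ [68, 14, 215]


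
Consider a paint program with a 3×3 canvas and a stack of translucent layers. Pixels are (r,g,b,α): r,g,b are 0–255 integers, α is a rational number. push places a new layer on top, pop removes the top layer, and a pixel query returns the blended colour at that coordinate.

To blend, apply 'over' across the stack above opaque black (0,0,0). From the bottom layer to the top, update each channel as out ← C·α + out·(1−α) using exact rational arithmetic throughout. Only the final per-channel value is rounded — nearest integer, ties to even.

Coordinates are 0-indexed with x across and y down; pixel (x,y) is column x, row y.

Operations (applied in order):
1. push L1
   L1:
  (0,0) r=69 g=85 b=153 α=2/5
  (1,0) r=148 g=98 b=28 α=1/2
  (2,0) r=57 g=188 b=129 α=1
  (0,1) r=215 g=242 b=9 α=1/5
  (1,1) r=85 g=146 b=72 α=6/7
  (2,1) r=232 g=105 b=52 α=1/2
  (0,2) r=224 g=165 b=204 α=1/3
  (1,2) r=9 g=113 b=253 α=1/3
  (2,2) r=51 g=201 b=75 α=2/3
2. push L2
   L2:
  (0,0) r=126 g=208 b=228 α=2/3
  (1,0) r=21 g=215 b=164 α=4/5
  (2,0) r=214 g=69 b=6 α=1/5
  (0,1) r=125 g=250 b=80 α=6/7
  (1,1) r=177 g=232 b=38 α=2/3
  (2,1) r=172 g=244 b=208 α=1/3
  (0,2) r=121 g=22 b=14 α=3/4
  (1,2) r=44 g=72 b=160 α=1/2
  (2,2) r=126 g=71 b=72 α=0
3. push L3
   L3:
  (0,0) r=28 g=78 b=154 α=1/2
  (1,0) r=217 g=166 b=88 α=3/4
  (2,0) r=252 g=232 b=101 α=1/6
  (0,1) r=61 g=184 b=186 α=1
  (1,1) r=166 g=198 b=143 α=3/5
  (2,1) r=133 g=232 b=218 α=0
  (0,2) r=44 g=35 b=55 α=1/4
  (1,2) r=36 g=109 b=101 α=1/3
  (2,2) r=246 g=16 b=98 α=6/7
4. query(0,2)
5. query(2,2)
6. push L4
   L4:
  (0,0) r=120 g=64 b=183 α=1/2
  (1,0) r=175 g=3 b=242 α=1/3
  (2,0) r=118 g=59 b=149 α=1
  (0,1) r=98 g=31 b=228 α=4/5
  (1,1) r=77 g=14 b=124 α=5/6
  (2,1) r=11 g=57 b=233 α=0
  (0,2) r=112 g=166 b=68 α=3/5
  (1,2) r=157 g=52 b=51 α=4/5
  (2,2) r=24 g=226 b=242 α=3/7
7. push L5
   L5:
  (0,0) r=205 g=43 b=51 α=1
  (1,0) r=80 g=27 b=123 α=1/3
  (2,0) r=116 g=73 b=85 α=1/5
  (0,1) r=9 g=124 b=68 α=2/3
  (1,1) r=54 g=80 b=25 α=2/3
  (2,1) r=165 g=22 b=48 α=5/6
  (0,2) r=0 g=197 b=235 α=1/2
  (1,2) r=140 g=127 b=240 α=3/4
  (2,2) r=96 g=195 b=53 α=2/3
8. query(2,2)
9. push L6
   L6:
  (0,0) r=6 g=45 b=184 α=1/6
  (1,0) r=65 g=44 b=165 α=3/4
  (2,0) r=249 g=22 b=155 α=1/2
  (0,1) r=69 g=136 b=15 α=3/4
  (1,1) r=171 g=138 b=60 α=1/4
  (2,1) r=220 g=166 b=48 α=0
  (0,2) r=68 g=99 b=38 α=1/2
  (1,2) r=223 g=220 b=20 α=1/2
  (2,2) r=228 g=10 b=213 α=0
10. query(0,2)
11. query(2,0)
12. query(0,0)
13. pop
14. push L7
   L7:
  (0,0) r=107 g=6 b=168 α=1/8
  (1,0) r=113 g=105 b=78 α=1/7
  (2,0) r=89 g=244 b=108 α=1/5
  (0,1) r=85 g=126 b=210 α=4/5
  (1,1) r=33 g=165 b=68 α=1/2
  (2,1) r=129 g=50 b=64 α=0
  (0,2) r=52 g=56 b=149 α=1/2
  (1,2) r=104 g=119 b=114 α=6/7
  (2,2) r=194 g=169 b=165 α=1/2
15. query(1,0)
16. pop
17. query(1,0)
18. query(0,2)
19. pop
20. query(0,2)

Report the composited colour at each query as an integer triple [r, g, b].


at x=0,y=2 over L1,L2,L3:
+L1 (α=1/3) → [224/3, 55, 68]
+L2 (α=3/4) → [1313/12, 121/4, 55/2]
+L3 (α=1/4) → [1489/16, 503/16, 275/8]
= [93, 31, 34]

(2,2) stack=L1,L2,L3; from [0,0,0]:
L1 α=2/3: [34, 134, 50]
L2 α=0: [34, 134, 50]
L3 α=6/7: [1510/7, 230/7, 638/7]
→ [216, 33, 91]

(2,2) stack=L1,L2,L3,L4,L5; from [0,0,0]:
+L1 (α=2/3) → [34, 134, 50]
+L2 (α=0) → [34, 134, 50]
+L3 (α=6/7) → [1510/7, 230/7, 638/7]
+L4 (α=3/7) → [6544/49, 5666/49, 7634/49]
+L5 (α=2/3) → [15952/147, 24776/147, 4276/49]
= [109, 169, 87]

query (0,2) [L1,L2,L3,L4,L5,L6] — begin 0,0,0
+L1 (α=1/3) → [224/3, 55, 68]
+L2 (α=3/4) → [1313/12, 121/4, 55/2]
+L3 (α=1/4) → [1489/16, 503/16, 275/8]
+L4 (α=3/5) → [4177/40, 4487/40, 1091/20]
+L5 (α=1/2) → [4177/80, 12367/80, 5791/40]
+L6 (α=1/2) → [9617/160, 20287/160, 7311/80]
rounded: [60, 127, 91]

at x=2,y=0 over L1,L2,L3,L4,L5,L6:
after L1 α=1: [57, 188, 129]
after L2 α=1/5: [442/5, 821/5, 522/5]
after L3 α=1/6: [347/3, 351/2, 623/6]
after L4 α=1: [118, 59, 149]
after L5 α=1/5: [588/5, 309/5, 681/5]
after L6 α=1/2: [1833/10, 419/10, 728/5]
→ [183, 42, 146]

at x=0,y=0 over L1,L2,L3,L4,L5,L6:
+L1 (α=2/5) → [138/5, 34, 306/5]
+L2 (α=2/3) → [466/5, 150, 862/5]
+L3 (α=1/2) → [303/5, 114, 816/5]
+L4 (α=1/2) → [903/10, 89, 1731/10]
+L5 (α=1) → [205, 43, 51]
+L6 (α=1/6) → [1031/6, 130/3, 439/6]
= [172, 43, 73]

query (1,0) [L1,L2,L3,L4,L5,L7] — begin 0,0,0
after L1 α=1/2: [74, 49, 14]
after L2 α=4/5: [158/5, 909/5, 134]
after L3 α=3/4: [3413/20, 3399/20, 199/2]
after L4 α=1/3: [1721/10, 1143/10, 147]
after L5 α=1/3: [707/5, 426/5, 139]
after L7 α=1/7: [4807/35, 3081/35, 912/7]
rounded: [137, 88, 130]

query (1,0) [L1,L2,L3,L4,L5] — begin 0,0,0
after L1 α=1/2: [74, 49, 14]
after L2 α=4/5: [158/5, 909/5, 134]
after L3 α=3/4: [3413/20, 3399/20, 199/2]
after L4 α=1/3: [1721/10, 1143/10, 147]
after L5 α=1/3: [707/5, 426/5, 139]
rounded: [141, 85, 139]

(0,2) stack=L1,L2,L3,L4,L5; from [0,0,0]:
L1 α=1/3: [224/3, 55, 68]
L2 α=3/4: [1313/12, 121/4, 55/2]
L3 α=1/4: [1489/16, 503/16, 275/8]
L4 α=3/5: [4177/40, 4487/40, 1091/20]
L5 α=1/2: [4177/80, 12367/80, 5791/40]
rounded: [52, 155, 145]

(0,2) stack=L1,L2,L3,L4; from [0,0,0]:
+L1 (α=1/3) → [224/3, 55, 68]
+L2 (α=3/4) → [1313/12, 121/4, 55/2]
+L3 (α=1/4) → [1489/16, 503/16, 275/8]
+L4 (α=3/5) → [4177/40, 4487/40, 1091/20]
→ [104, 112, 55]


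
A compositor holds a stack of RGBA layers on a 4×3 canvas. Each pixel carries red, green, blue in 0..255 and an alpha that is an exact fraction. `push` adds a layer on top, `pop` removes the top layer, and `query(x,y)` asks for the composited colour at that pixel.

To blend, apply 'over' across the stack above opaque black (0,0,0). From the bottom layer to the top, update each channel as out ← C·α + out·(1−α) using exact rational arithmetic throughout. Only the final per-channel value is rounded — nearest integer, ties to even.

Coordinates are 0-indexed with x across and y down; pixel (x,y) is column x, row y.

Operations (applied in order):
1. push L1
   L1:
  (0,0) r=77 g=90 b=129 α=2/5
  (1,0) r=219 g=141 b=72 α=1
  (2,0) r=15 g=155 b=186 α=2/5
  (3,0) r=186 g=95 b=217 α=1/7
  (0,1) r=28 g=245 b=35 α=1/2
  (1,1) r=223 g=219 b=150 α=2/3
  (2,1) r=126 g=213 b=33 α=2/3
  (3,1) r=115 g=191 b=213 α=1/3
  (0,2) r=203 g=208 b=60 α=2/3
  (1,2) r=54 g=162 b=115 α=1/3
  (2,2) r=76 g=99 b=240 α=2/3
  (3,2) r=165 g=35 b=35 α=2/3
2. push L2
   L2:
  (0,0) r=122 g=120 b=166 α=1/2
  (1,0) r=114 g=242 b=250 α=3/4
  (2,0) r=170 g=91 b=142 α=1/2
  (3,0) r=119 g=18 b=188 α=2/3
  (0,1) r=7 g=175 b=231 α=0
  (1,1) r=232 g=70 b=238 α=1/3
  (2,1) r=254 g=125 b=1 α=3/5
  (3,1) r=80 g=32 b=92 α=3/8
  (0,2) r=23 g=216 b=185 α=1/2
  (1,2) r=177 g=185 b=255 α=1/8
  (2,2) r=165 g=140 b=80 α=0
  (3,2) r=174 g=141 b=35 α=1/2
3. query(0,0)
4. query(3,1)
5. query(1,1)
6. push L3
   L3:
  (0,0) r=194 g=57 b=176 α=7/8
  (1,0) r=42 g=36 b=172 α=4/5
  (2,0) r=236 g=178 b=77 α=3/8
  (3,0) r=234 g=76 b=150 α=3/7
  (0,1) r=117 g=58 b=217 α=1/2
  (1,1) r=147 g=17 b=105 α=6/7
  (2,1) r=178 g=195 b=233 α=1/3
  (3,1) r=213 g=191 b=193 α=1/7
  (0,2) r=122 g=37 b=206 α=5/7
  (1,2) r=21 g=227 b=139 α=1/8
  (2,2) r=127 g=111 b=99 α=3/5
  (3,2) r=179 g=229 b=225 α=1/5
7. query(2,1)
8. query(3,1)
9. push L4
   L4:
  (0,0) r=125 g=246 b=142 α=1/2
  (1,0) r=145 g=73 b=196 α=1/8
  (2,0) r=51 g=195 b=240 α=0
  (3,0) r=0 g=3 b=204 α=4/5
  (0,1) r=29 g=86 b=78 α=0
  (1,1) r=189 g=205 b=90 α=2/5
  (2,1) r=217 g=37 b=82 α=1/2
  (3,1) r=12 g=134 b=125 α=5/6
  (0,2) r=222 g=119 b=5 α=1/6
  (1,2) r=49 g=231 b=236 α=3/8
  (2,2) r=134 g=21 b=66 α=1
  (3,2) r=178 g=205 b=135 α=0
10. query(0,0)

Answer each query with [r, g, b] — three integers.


(0,0) stack=L1,L2; from [0,0,0]:
after L1 α=2/5: [154/5, 36, 258/5]
after L2 α=1/2: [382/5, 78, 544/5]
→ [76, 78, 109]

query (3,1) [L1,L2] — begin 0,0,0
+L1 (α=1/3) → [115/3, 191/3, 71]
+L2 (α=3/8) → [1295/24, 1243/24, 631/8]
= [54, 52, 79]

(1,1) stack=L1,L2; from [0,0,0]:
after L1 α=2/3: [446/3, 146, 100]
after L2 α=1/3: [1588/9, 362/3, 146]
= [176, 121, 146]

query (2,1) [L1,L2,L3] — begin 0,0,0
+L1 (α=2/3) → [84, 142, 22]
+L2 (α=3/5) → [186, 659/5, 47/5]
+L3 (α=1/3) → [550/3, 2293/15, 1259/15]
= [183, 153, 84]

at x=3,y=1 over L1,L2,L3:
+L1 (α=1/3) → [115/3, 191/3, 71]
+L2 (α=3/8) → [1295/24, 1243/24, 631/8]
+L3 (α=1/7) → [2147/28, 2007/28, 2665/28]
rounded: [77, 72, 95]

query (0,0) [L1,L2,L3,L4] — begin 0,0,0
after L1 α=2/5: [154/5, 36, 258/5]
after L2 α=1/2: [382/5, 78, 544/5]
after L3 α=7/8: [1793/10, 477/8, 838/5]
after L4 α=1/2: [3043/20, 2445/16, 774/5]
= [152, 153, 155]


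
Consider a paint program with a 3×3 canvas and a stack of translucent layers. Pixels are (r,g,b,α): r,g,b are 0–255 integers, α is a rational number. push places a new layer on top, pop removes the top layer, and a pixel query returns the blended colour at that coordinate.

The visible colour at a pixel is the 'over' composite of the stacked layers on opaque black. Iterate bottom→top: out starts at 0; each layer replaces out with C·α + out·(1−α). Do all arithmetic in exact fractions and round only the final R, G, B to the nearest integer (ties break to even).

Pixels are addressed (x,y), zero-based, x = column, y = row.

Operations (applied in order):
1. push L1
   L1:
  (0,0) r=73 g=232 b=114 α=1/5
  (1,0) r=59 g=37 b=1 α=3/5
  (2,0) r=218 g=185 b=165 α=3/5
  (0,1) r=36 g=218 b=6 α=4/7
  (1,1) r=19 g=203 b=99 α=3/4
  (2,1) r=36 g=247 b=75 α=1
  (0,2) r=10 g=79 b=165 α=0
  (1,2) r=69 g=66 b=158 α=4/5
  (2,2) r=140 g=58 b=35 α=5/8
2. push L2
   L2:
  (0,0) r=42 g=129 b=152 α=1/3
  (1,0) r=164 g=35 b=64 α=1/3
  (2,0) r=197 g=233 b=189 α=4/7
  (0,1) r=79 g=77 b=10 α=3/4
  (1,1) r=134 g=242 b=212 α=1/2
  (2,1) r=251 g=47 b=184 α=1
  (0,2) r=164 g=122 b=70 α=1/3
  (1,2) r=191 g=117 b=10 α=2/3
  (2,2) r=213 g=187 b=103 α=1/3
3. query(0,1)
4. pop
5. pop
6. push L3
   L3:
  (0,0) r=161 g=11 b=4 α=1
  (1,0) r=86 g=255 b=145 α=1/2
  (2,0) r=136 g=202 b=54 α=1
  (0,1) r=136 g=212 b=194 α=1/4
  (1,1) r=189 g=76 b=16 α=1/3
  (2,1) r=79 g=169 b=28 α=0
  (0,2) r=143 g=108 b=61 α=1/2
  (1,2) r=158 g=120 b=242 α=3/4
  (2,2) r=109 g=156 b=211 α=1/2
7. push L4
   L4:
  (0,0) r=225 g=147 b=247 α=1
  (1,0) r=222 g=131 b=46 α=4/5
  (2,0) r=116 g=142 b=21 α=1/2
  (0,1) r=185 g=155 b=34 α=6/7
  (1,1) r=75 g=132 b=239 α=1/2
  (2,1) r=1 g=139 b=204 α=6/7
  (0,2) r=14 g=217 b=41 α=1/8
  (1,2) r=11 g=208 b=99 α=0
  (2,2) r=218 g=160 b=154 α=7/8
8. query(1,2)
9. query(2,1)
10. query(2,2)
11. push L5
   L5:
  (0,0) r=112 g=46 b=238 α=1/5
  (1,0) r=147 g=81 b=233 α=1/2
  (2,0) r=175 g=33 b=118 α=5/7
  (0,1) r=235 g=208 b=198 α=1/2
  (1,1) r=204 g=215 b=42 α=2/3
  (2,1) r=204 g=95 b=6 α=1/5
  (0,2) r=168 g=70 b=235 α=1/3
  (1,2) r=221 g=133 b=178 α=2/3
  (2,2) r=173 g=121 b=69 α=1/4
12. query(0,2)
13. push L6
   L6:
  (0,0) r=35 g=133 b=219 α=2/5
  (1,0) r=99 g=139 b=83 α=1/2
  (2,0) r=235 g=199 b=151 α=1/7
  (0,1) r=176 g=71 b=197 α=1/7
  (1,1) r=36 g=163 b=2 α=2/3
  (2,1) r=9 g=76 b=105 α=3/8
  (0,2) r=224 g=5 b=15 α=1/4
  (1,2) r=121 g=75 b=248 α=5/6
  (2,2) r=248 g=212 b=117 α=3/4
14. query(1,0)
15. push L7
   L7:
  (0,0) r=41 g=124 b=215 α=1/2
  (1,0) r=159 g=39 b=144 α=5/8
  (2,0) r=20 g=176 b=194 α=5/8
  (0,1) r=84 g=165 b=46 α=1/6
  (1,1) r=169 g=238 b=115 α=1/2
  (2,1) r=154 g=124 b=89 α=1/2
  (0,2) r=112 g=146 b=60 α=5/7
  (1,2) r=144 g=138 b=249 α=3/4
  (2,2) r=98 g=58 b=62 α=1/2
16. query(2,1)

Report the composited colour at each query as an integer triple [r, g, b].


(0,1) stack=L1,L2; from [0,0,0]:
L1 α=4/7: [144/7, 872/7, 24/7]
L2 α=3/4: [1803/28, 2489/28, 117/14]
= [64, 89, 8]

(1,2) stack=L3,L4; from [0,0,0]:
+L3 (α=3/4) → [237/2, 90, 363/2]
+L4 (α=0) → [237/2, 90, 363/2]
→ [118, 90, 182]

query (2,1) [L3,L4] — begin 0,0,0
L3 α=0: [0, 0, 0]
L4 α=6/7: [6/7, 834/7, 1224/7]
= [1, 119, 175]

(2,2) stack=L3,L4; from [0,0,0]:
+L3 (α=1/2) → [109/2, 78, 211/2]
+L4 (α=7/8) → [3161/16, 599/4, 2367/16]
rounded: [198, 150, 148]

(0,2) stack=L3,L4,L5; from [0,0,0]:
+L3 (α=1/2) → [143/2, 54, 61/2]
+L4 (α=1/8) → [1029/16, 595/8, 509/16]
+L5 (α=1/3) → [791/8, 875/12, 2389/24]
→ [99, 73, 100]

(1,0) stack=L3,L4,L5,L6; from [0,0,0]:
L3 α=1/2: [43, 255/2, 145/2]
L4 α=4/5: [931/5, 1303/10, 513/10]
L5 α=1/2: [833/5, 2113/20, 2843/20]
L6 α=1/2: [664/5, 4893/40, 4503/40]
= [133, 122, 113]

at x=2,y=1 over L3,L4,L5,L6,L7:
L3 α=0: [0, 0, 0]
L4 α=6/7: [6/7, 834/7, 1224/7]
L5 α=1/5: [1452/35, 4001/35, 4938/35]
L6 α=3/8: [1641/56, 5597/56, 7143/56]
L7 α=1/2: [10265/112, 12541/112, 12127/112]
= [92, 112, 108]


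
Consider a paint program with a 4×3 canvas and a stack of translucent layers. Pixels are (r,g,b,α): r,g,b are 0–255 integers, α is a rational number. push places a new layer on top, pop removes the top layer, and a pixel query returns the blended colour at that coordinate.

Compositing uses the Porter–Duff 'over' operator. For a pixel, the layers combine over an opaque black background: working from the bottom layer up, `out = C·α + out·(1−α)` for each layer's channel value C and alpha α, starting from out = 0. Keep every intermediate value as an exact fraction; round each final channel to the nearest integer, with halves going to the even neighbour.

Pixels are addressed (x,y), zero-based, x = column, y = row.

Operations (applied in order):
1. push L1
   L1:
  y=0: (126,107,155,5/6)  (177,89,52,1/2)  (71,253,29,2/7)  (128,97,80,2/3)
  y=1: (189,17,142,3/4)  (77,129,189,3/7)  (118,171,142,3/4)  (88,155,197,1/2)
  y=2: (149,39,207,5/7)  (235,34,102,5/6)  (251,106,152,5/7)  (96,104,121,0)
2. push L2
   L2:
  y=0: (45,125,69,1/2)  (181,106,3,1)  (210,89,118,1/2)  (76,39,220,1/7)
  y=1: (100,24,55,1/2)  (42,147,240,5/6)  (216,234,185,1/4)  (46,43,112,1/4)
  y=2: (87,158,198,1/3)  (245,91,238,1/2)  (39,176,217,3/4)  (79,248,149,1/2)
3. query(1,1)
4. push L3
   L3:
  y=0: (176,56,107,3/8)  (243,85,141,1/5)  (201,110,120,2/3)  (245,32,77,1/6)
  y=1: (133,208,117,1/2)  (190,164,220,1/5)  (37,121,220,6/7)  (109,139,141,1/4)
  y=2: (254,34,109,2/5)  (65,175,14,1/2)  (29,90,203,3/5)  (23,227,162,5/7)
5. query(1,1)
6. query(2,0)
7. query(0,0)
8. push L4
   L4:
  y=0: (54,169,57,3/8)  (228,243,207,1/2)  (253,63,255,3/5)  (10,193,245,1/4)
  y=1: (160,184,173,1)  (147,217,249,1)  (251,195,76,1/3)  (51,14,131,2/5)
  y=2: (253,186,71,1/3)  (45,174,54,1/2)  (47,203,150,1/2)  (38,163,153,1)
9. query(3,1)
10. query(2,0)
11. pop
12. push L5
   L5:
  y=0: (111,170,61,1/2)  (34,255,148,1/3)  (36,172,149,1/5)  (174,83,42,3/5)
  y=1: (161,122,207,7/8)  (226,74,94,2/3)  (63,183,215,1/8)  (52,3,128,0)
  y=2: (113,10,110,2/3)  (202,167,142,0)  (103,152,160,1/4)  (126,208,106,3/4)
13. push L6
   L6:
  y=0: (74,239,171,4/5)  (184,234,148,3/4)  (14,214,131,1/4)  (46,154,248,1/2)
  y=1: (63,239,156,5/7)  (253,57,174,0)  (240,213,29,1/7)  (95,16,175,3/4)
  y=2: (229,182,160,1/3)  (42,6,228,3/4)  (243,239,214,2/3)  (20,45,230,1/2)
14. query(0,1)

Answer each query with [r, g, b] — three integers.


query (1,1) [L1,L2] — begin 0,0,0
L1 α=3/7: [33, 387/7, 81]
L2 α=5/6: [81/2, 922/7, 427/2]
= [40, 132, 214]

at x=1,y=1 over L1,L2,L3:
after L1 α=3/7: [33, 387/7, 81]
after L2 α=5/6: [81/2, 922/7, 427/2]
after L3 α=1/5: [352/5, 4836/35, 1074/5]
= [70, 138, 215]

query (2,0) [L1,L2,L3] — begin 0,0,0
L1 α=2/7: [142/7, 506/7, 58/7]
L2 α=1/2: [806/7, 1129/14, 442/7]
L3 α=2/3: [3620/21, 1403/14, 2122/21]
= [172, 100, 101]

at x=0,y=0 over L1,L2,L3:
after L1 α=5/6: [105, 535/6, 775/6]
after L2 α=1/2: [75, 1285/12, 1189/12]
after L3 α=3/8: [903/8, 8441/96, 9797/96]
→ [113, 88, 102]

(3,1) stack=L1,L2,L3,L4; from [0,0,0]:
after L1 α=1/2: [44, 155/2, 197/2]
after L2 α=1/4: [89/2, 551/8, 815/8]
after L3 α=1/4: [485/8, 2765/32, 3573/32]
after L4 α=2/5: [2271/40, 9191/160, 19103/160]
= [57, 57, 119]

(2,0) stack=L1,L2,L3,L4; from [0,0,0]:
after L1 α=2/7: [142/7, 506/7, 58/7]
after L2 α=1/2: [806/7, 1129/14, 442/7]
after L3 α=2/3: [3620/21, 1403/14, 2122/21]
after L4 α=3/5: [23179/105, 2726/35, 20309/105]
→ [221, 78, 193]

(0,1) stack=L1,L2,L3,L5,L6; from [0,0,0]:
L1 α=3/4: [567/4, 51/4, 213/2]
L2 α=1/2: [967/8, 147/8, 323/4]
L3 α=1/2: [2031/16, 1811/16, 791/8]
L5 α=7/8: [20063/128, 15475/128, 12383/64]
L6 α=5/7: [40223/448, 91955/448, 37343/224]
= [90, 205, 167]
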